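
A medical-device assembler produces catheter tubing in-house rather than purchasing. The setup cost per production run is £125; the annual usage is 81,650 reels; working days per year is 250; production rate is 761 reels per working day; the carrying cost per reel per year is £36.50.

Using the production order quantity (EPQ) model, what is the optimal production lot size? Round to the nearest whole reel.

Daily demand d = 81,650/250 = 326.600; p = 761; 1 − d/p = 0.57083
EPQ = √(2DS / (H(1 − d/p)))
    = √(2 × 81,650 × 125 / (36.5 × 0.57083)) ≈ 989.80

990 reels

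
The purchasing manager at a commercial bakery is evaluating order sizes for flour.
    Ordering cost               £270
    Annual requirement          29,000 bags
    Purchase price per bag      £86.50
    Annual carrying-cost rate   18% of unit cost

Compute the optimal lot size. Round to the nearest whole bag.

H = i·C = 0.18 × £86.5 = £15.5700 per bag-year
Optimal lot size Q* = (2 × 29,000 × £270 / £15.57)^½ ≈ 1,002.89

1,003 bags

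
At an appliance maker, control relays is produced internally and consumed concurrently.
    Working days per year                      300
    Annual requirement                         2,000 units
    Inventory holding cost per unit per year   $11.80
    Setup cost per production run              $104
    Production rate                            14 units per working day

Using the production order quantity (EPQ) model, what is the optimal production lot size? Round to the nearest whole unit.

259 units

d = 2,000/300 = 6.6667 units/day;  effective holding cost H(1 − d/p) = 11.8·(1 − 6.6667/14) = 6.18095
Q* = √(2DS / H_eff) = √(2·2,000·104 / 6.18095) ≈ 259.43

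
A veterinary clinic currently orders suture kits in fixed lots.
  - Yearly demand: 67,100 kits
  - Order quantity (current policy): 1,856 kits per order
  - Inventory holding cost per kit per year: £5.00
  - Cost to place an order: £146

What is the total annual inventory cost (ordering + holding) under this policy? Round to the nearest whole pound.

£9,918

Annual ordering cost = (D/Q)·S = (67,100/1,856) × 146 = £5,278.34
Annual holding cost  = (Q/2)·H = (1,856/2) × 5 = £4,640.00
Total = £5,278.34 + £4,640.00 = £9,918.34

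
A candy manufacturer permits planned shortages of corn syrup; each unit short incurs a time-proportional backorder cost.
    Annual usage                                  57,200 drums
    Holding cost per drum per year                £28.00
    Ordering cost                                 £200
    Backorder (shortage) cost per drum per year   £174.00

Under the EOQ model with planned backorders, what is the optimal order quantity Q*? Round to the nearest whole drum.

974 drums

Q* = √(2DS/H) · √((H + b)/b)
   = √(2 × 57,200 × 200 / 28) · √((28 + 174) / 174)
   = 903.960 × 1.0775 ≈ 973.98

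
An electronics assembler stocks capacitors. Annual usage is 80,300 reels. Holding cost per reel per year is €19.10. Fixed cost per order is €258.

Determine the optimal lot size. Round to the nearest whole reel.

1,473 reels

EOQ = √(2DS/H) = √(2 × 80,300 × 258 / 19.1)
    = √(2,169,361.26) ≈ 1,472.88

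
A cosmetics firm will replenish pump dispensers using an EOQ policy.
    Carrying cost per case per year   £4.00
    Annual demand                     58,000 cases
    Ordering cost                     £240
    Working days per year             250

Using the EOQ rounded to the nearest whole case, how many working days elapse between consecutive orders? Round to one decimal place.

2DS/H = 2·58,000·240/4 = 6,960,000.00
EOQ = √6,960,000.00 ≈ 2,638.18 → Q = 2,638 cases
Cycle time = (working days × Q)/D = (250 × 2,638) / 58,000 = 11.371 days

11.4 days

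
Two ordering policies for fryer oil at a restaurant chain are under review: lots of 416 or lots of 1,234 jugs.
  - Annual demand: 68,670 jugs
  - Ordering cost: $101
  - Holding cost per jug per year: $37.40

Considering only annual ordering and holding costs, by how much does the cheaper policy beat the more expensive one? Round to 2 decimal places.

$4,244.79

TC(Q) = (D/Q)S + (Q/2)H
TC(416) = (68,670/416)×101 + (416/2)×37.4 = $24,451.48
TC(1,234) = (68,670/1,234)×101 + (1,234/2)×37.4 = $28,696.28
Cheaper: Q = 416.  Difference = $4,244.79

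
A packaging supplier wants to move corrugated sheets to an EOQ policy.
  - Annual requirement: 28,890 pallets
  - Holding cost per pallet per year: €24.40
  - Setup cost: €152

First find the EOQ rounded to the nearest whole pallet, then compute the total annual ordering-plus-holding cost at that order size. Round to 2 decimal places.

€14,638.80

Q* = √(2·D·S / H) = √(2·28,890·152 / 24.4) = √359,941.0 ≈ 599.95 → Q = 600 pallets
Orders/yr = 28,890/600 = 48.150; ordering cost = 48.150 × €152 = €7,318.80
Average inventory = 600/2 = 300; holding cost = 300 × €24.4 = €7,320.00
Total = €7,318.80 + €7,320.00 = €14,638.80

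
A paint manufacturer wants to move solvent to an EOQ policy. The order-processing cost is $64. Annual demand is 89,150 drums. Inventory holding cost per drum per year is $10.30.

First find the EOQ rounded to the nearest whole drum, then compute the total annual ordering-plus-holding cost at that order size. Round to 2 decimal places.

$10,841.37

Q* = √(2·D·S / H) = √(2·89,150·64 / 10.3) = √1,107,883.5 ≈ 1,052.56 → Q = 1,053 drums
Annual ordering cost = (D/Q)·S = (89,150/1,053) × 64 = $5,418.42
Annual holding cost  = (Q/2)·H = (1,053/2) × 10.3 = $5,422.95
Total = $5,418.42 + $5,422.95 = $10,841.37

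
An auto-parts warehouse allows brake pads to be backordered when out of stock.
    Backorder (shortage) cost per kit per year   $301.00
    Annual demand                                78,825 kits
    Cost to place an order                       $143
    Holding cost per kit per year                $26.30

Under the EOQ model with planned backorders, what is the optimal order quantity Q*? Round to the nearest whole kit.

Q* = √(2DS/H) · √((H + b)/b)
   = √(2 × 78,825 × 143 / 26.3) · √((26.3 + 301) / 301)
   = 925.843 × 1.0428 ≈ 965.44

965 kits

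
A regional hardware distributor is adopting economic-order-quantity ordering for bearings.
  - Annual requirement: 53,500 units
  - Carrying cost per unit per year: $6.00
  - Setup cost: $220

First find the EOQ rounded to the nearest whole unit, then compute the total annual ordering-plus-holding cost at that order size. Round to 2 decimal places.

Optimal lot size Q* = (2 × 53,500 × $220 / $6)^½ ≈ 1,980.74 → Q = 1,981 units
Annual ordering cost = (D/Q)·S = (53,500/1,981) × 220 = $5,941.44
Annual holding cost  = (Q/2)·H = (1,981/2) × 6 = $5,943.00
Total = $5,941.44 + $5,943.00 = $11,884.44

$11,884.44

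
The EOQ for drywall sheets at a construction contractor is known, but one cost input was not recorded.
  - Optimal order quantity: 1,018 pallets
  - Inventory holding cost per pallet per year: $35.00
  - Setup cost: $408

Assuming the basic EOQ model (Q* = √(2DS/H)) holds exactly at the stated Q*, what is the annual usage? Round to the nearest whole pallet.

Since Q* = (2DS/H)^½, squaring gives Q*²·H = 2DS.
D = Q²H / (2S) = 1,018² × 35 / (2 × 408) = 44,450.17

44,450 pallets per year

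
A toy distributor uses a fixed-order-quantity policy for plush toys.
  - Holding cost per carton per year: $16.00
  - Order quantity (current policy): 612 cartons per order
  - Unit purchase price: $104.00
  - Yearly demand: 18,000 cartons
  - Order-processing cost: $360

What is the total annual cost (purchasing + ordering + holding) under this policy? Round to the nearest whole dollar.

Annual ordering cost = (D/Q)·S = (18,000/612) × 360 = $10,588.24
Annual holding cost  = (Q/2)·H = (612/2) × 16 = $4,896.00
Purchase cost = D·C = 18,000 × 104 = $1,872,000.00
Total = $10,588.24 + $4,896.00 + $1,872,000.00 = $1,887,484.24

$1,887,484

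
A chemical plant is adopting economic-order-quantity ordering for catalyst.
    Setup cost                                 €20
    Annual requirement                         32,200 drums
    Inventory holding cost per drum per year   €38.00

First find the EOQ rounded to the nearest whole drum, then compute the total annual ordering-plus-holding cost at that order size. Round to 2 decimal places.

€6,996.00

EOQ = √(2DS/H) = √(2 × 32,200 × 20 / 38)
    = √(33,894.74) ≈ 184.11 → Q = 184 drums
Ordering: D/Q × S = 32,200/184 × €20 = €3,500.00
Holding:  Q/2 × H = 184/2 × €38 = €3,496.00
Total = €3,500.00 + €3,496.00 = €6,996.00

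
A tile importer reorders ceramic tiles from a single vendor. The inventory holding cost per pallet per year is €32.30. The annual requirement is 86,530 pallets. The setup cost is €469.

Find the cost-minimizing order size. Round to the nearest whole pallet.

1,585 pallets

2DS/H = 2·86,530·469/32.3 = 2,512,852.63
EOQ = √2,512,852.63 ≈ 1,585.20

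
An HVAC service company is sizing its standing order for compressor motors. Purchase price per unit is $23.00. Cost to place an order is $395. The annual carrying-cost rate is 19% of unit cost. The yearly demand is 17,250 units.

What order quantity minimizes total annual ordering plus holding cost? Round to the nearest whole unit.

1,766 units

Holding cost per unit per year: H = 19% × $23 = $4.3700
2DS/H = 2·17,250·395/4.37 = 3,118,421.05
EOQ = √3,118,421.05 ≈ 1,765.91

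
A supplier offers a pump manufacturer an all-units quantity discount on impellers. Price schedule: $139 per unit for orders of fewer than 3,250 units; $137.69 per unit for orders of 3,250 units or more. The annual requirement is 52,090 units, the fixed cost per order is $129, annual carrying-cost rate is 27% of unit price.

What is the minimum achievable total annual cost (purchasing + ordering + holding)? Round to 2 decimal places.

$7,234,751.16

H₁ = 27%×$139 = $37.5300;  H₂ = 27%×$137.69 = $37.1763
EOQ₁ = √(2×52,090×129/37.5300) = 598.41  (< 3,250, feasible at tier 1)
EOQ₂ = √(2×52,090×129/37.1763) = 601.25  (< 3,250 → use Q = 3,250 at tier-2 price)
TC(tier 1 (EOQ₁), Q≈598.4) = $7,262,968.27
TC(tier 2, Q≈3,250.0) = $7,234,751.16
Minimum at tier 2: $7,234,751.16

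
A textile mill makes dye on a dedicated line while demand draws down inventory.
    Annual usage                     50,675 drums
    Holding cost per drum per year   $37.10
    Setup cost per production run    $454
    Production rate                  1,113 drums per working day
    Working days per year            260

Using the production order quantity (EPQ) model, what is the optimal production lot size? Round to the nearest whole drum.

1,226 drums

Daily demand d = 50,675/260 = 194.904; p = 1113; 1 − d/p = 0.82488
EPQ = √(2DS / (H(1 − d/p)))
    = √(2 × 50,675 × 454 / (37.1 × 0.82488)) ≈ 1,226.19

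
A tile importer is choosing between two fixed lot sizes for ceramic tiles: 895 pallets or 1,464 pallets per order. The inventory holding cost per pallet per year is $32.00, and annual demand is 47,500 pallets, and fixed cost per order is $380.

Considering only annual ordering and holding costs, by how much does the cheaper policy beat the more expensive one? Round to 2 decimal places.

$1,265.64

Annual cost at Q: ordering D·S/Q plus holding Q·H/2.
TC(895) = (47,500/895)×380 + (895/2)×32 = $34,487.60
TC(1,464) = (47,500/1,464)×380 + (1,464/2)×32 = $35,753.23
Cheaper: Q = 895.  Difference = $1,265.64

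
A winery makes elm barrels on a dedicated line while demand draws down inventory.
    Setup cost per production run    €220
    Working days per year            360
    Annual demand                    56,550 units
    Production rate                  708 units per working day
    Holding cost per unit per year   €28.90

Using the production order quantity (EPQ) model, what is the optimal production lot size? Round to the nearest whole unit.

d = 56,550/360 = 157.0833 units/day;  effective holding cost H(1 − d/p) = 28.9·(1 − 157.0833/708) = 22.48798
Q* = √(2DS / H_eff) = √(2·56,550·220 / 22.48798) ≈ 1,051.88

1,052 units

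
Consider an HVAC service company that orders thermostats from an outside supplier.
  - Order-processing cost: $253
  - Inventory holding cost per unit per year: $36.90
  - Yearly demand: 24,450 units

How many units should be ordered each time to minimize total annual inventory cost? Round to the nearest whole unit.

Optimal lot size Q* = (2 × 24,450 × $253 / $36.9)^½ ≈ 579.03

579 units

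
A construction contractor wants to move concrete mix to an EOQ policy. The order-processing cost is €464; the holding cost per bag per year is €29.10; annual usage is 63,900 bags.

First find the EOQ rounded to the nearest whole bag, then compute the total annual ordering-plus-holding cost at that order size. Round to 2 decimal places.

Q* = √(2·D·S / H) = √(2·63,900·464 / 29.1) = √2,037,773.2 ≈ 1,427.51 → Q = 1,428 bags
Orders/yr = 63,900/1,428 = 44.748; ordering cost = 44.748 × €464 = €20,763.03
Average inventory = 1,428/2 = 714; holding cost = 714 × €29.1 = €20,777.40
Total = €20,763.03 + €20,777.40 = €41,540.43

€41,540.43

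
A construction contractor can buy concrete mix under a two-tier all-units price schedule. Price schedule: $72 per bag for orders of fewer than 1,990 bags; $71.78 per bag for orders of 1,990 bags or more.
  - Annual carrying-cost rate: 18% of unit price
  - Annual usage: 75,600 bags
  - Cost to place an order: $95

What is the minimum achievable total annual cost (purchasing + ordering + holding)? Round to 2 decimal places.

H₁ = 18%×$72 = $12.9600;  H₂ = 18%×$71.78 = $12.9204
EOQ₁ = √(2×75,600×95/12.9600) = 1,052.77  (< 1,990, feasible at tier 1)
EOQ₂ = √(2×75,600×95/12.9204) = 1,054.39  (< 1,990 → use Q = 1,990 at tier-2 price)
TC(tier 1 (EOQ₁), Q≈1,052.8) = $5,456,843.95
TC(tier 2, Q≈1,990.0) = $5,443,032.84
Minimum at tier 2: $5,443,032.84

$5,443,032.84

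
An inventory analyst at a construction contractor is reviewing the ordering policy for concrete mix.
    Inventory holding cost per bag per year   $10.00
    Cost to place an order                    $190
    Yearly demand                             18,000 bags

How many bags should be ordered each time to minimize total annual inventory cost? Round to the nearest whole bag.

827 bags

EOQ = √(2DS/H) = √(2 × 18,000 × 190 / 10)
    = √(684,000.00) ≈ 827.04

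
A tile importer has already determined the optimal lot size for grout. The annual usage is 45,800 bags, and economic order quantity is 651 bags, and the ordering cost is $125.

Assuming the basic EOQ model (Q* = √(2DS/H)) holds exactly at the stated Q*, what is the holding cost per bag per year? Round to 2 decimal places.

$27.02

Since Q* = (2DS/H)^½, squaring gives Q*²·H = 2DS.
H = 2DS / Q² = 2 × 45,800 × 125 / 651² = 27.0174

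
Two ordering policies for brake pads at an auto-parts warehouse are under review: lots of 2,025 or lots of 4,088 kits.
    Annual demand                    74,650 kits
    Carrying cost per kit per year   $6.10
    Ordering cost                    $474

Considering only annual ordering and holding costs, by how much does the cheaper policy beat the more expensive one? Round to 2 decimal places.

For each Q, cost = (D/Q)·S + (Q/2)·H.
TC(2,025) = (74,650/2,025)×474 + (2,025/2)×6.1 = $23,649.88
TC(4,088) = (74,650/4,088)×474 + (4,088/2)×6.1 = $21,124.00
Lots of 4,088 are cheaper by $2,525.88.

$2,525.88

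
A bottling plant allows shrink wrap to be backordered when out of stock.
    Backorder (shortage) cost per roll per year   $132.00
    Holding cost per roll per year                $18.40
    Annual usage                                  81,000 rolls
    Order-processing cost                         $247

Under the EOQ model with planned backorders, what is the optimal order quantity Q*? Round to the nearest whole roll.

Q* = √(2DS/H) · √((H + b)/b)
   = √(2 × 81,000 × 247 / 18.4) · √((18.4 + 132) / 132)
   = 1,474.678 × 1.0674 ≈ 1,574.11

1,574 rolls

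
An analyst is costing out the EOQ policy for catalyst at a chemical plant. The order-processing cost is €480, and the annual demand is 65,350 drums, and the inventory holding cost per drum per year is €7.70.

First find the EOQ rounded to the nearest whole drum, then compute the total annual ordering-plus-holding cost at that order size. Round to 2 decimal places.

€21,978.79

Q* = √(2·D·S / H) = √(2·65,350·480 / 7.7) = √8,147,532.5 ≈ 2,854.39 → Q = 2,854 drums
Ordering: D/Q × S = 65,350/2,854 × €480 = €10,990.89
Holding:  Q/2 × H = 2,854/2 × €7.7 = €10,987.90
Total = €10,990.89 + €10,987.90 = €21,978.79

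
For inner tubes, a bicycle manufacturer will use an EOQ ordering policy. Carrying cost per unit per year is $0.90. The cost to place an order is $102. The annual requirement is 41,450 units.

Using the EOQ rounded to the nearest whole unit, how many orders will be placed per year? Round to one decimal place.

13.5 orders per year

Q* = √(2·D·S / H) = √(2·41,450·102 / 0.9) = √9,395,333.3 ≈ 3,065.18 → Q = 3,065
N = D/Q = 41,450/3,065 ≈ 13.524 orders/yr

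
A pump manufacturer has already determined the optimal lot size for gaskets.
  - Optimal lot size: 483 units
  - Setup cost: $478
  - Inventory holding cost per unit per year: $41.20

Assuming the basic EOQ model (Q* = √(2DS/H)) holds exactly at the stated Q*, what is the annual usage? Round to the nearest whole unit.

From Q* = √(2DS/H) ⇒ Q*² = 2DS/H.
D = Q²H / (2S) = 483² × 41.2 / (2 × 478) = 10,053.88

10,054 units per year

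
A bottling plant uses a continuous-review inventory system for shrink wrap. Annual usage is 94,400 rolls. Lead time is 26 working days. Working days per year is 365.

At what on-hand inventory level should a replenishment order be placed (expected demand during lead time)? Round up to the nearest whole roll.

6,725 rolls

Daily demand d = 94,400 / 365 = 258.630 rolls/day
Demand during lead time = 258.630 × 26 = 6,724.38
Reorder point = 6,724.38 → round up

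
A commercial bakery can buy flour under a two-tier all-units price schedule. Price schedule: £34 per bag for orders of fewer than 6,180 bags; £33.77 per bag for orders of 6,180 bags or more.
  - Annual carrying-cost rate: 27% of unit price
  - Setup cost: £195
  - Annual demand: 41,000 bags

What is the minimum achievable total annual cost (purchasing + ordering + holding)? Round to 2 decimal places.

H₁ = 27%×£34 = £9.1800;  H₂ = 27%×£33.77 = £9.1179
EOQ₁ = √(2×41,000×195/9.1800) = 1,319.78  (< 6,180, feasible at tier 1)
EOQ₂ = √(2×41,000×195/9.1179) = 1,324.27  (< 6,180 → use Q = 6,180 at tier-2 price)
TC(tier 1 (EOQ₁), Q≈1,319.8) = £1,406,115.62
TC(tier 2, Q≈6,180.0) = £1,414,038.00
Minimum at tier 1 (EOQ₁): £1,406,115.62

£1,406,115.62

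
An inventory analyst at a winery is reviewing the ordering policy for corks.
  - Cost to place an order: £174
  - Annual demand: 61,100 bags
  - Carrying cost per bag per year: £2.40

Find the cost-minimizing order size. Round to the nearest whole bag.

2,976 bags

Q* = √(2·D·S / H) = √(2·61,100·174 / 2.4) = √8,859,500.0 ≈ 2,976.49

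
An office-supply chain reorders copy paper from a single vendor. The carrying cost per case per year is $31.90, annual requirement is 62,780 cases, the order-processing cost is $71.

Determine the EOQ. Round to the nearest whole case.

529 cases

Optimal lot size Q* = (2 × 62,780 × $71 / $31.9)^½ ≈ 528.64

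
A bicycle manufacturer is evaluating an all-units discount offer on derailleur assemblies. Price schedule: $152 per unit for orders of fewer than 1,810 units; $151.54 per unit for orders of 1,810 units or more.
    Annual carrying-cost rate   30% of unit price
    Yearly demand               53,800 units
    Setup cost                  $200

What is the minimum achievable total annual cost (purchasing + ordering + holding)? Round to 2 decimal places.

$8,199,939.86

H₁ = 30%×$152 = $45.6000;  H₂ = 30%×$151.54 = $45.4620
EOQ₁ = √(2×53,800×200/45.6000) = 686.97  (< 1,810, feasible at tier 1)
EOQ₂ = √(2×53,800×200/45.4620) = 688.01  (< 1,810 → use Q = 1,810 at tier-2 price)
TC(tier 1 (EOQ₁), Q≈687.0) = $8,208,925.90
TC(tier 2, Q≈1,810.0) = $8,199,939.86
Minimum at tier 2: $8,199,939.86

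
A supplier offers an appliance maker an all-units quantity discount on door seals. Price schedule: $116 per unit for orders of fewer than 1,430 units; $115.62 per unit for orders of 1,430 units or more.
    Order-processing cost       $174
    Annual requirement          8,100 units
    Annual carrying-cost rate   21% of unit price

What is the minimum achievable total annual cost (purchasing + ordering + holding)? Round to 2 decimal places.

$947,886.49

H₁ = 21%×$116 = $24.3600;  H₂ = 21%×$115.62 = $24.2802
EOQ₁ = √(2×8,100×174/24.3600) = 340.17  (< 1,430, feasible at tier 1)
EOQ₂ = √(2×8,100×174/24.2802) = 340.73  (< 1,430 → use Q = 1,430 at tier-2 price)
TC(tier 1 (EOQ₁), Q≈340.2) = $947,886.49
TC(tier 2, Q≈1,430.0) = $954,867.94
Minimum at tier 1 (EOQ₁): $947,886.49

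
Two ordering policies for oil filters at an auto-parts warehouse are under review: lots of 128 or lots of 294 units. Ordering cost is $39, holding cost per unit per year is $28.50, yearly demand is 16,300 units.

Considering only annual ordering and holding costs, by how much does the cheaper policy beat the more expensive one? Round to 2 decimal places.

$438.66

Annual cost at Q: ordering D·S/Q plus holding Q·H/2.
TC(128) = (16,300/128)×39 + (128/2)×28.5 = $6,790.41
TC(294) = (16,300/294)×39 + (294/2)×28.5 = $6,351.74
|ΔTC| = |$6,790.41 − $6,351.74| = $438.66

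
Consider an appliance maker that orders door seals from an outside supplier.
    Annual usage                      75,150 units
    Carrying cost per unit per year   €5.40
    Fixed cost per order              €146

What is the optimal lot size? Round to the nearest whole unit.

2,016 units

2DS/H = 2·75,150·146/5.4 = 4,063,666.67
EOQ = √4,063,666.67 ≈ 2,015.85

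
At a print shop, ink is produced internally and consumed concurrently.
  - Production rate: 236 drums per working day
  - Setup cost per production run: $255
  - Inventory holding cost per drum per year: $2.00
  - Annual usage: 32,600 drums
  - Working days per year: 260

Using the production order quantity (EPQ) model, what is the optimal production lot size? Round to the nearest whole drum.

4,211 drums

d = 32,600/260 = 125.3846 drums/day;  effective holding cost H(1 − d/p) = 2·(1 − 125.3846/236) = 0.93742
Q* = √(2DS / H_eff) = √(2·32,600·255 / 0.93742) ≈ 4,211.41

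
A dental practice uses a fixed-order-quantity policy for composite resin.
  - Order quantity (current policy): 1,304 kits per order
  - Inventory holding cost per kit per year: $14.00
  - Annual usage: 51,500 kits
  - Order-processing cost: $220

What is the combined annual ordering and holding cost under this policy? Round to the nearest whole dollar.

$17,817

Orders/yr = 51,500/1,304 = 39.494; ordering cost = 39.494 × $220 = $8,688.65
Average inventory = 1,304/2 = 652; holding cost = 652 × $14 = $9,128.00
Total = $8,688.65 + $9,128.00 = $17,816.65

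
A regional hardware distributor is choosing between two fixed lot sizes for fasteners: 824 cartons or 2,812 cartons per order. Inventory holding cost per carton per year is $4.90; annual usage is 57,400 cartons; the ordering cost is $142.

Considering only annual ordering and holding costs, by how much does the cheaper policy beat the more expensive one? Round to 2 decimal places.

$2,122.57

For each Q, cost = (D/Q)·S + (Q/2)·H.
TC(824) = (57,400/824)×142 + (824/2)×4.9 = $11,910.55
TC(2,812) = (57,400/2,812)×142 + (2,812/2)×4.9 = $9,787.98
|ΔTC| = |$11,910.55 − $9,787.98| = $2,122.57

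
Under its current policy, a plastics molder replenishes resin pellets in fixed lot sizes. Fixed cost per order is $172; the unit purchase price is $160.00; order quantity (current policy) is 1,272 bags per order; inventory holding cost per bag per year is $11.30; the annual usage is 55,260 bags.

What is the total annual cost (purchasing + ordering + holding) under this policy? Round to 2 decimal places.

Ordering: D/Q × S = 55,260/1,272 × $172 = $7,472.26
Holding:  Q/2 × H = 1,272/2 × $11.3 = $7,186.80
Purchase cost = D·C = 55,260 × 160 = $8,841,600.00
Total = $7,472.26 + $7,186.80 + $8,841,600.00 = $8,856,259.06

$8,856,259.06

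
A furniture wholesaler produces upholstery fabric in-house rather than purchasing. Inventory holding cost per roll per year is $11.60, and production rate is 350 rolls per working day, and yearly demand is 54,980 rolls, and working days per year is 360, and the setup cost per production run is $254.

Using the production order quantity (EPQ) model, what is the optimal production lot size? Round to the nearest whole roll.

Daily demand d = 54,980/360 = 152.722; p = 350; 1 − d/p = 0.56365
EPQ = √(2DS / (H(1 − d/p)))
    = √(2 × 54,980 × 254 / (11.6 × 0.56365)) ≈ 2,066.81

2,067 rolls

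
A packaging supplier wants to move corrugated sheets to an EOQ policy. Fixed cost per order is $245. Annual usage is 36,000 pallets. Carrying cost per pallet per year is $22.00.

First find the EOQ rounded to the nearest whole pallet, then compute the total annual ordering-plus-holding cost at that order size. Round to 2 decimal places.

$19,699.75

EOQ = √(2DS/H) = √(2 × 36,000 × 245 / 22)
    = √(801,818.18) ≈ 895.44 → Q = 895 pallets
Orders/yr = 36,000/895 = 40.223; ordering cost = 40.223 × $245 = $9,854.75
Average inventory = 895/2 = 447.5; holding cost = 447.5 × $22 = $9,845.00
Total = $9,854.75 + $9,845.00 = $19,699.75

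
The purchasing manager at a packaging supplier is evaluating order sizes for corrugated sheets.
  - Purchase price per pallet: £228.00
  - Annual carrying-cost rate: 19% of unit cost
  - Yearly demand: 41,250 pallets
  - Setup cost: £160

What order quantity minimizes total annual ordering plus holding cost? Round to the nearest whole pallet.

H = i·C = 0.19 × £228 = £43.3200 per pallet-year
Q* = √(2·D·S / H) = √(2·41,250·160 / 43.32) = √304,709.1 ≈ 552.00

552 pallets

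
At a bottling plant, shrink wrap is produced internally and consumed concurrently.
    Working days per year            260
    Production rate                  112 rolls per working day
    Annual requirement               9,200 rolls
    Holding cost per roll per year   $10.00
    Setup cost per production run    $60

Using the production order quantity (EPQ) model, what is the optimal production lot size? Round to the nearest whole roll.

402 rolls

d = 9,200/260 = 35.3846 rolls/day;  effective holding cost H(1 − d/p) = 10·(1 − 35.3846/112) = 6.84066
Q* = √(2DS / H_eff) = √(2·9,200·60 / 6.84066) ≈ 401.73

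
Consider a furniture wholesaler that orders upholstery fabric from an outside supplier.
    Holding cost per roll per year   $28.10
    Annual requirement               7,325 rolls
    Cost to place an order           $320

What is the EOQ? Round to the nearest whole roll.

Optimal lot size Q* = (2 × 7,325 × $320 / $28.1)^½ ≈ 408.45

408 rolls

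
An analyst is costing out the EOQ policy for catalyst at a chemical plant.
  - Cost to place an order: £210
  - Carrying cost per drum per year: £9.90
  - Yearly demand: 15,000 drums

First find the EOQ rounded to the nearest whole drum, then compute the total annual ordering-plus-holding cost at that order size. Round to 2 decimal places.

£7,897.47

EOQ = √(2DS/H) = √(2 × 15,000 × 210 / 9.9)
    = √(636,363.64) ≈ 797.72 → Q = 798 drums
Annual ordering cost = (D/Q)·S = (15,000/798) × 210 = £3,947.37
Annual holding cost  = (Q/2)·H = (798/2) × 9.9 = £3,950.10
Total = £3,947.37 + £3,950.10 = £7,897.47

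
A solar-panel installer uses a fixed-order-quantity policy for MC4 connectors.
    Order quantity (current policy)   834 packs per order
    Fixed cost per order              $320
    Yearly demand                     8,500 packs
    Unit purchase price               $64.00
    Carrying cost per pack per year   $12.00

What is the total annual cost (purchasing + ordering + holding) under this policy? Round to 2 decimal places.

Orders/yr = 8,500/834 = 10.192; ordering cost = 10.192 × $320 = $3,261.39
Average inventory = 834/2 = 417; holding cost = 417 × $12 = $5,004.00
Purchase cost = D·C = 8,500 × 64 = $544,000.00
Total = $3,261.39 + $5,004.00 + $544,000.00 = $552,265.39

$552,265.39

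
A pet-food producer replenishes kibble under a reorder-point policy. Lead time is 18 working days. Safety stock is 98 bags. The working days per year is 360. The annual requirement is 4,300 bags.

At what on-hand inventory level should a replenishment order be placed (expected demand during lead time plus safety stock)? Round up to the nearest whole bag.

313 bags

Daily demand d = 4,300 / 360 = 11.944 bags/day
Demand during lead time = 11.944 × 18 = 215.00
Reorder point = 215.00 + 98 = 313.00 → round up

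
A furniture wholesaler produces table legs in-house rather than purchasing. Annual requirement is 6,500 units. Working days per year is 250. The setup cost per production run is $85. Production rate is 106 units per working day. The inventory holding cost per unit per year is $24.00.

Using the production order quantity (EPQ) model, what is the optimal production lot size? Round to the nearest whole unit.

Daily demand d = 6,500/250 = 26.000; p = 106; 1 − d/p = 0.75472
EPQ = √(2DS / (H(1 − d/p)))
    = √(2 × 6,500 × 85 / (24 × 0.75472)) ≈ 246.99

247 units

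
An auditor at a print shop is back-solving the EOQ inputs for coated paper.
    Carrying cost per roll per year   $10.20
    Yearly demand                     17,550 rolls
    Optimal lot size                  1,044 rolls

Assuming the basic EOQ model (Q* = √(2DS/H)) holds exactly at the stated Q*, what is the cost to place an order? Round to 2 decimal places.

From Q* = √(2DS/H) ⇒ Q*² = 2DS/H.
S = Q²H / (2D) = 1,044² × 10.2 / (2 × 17,550) = 316.7335

$316.73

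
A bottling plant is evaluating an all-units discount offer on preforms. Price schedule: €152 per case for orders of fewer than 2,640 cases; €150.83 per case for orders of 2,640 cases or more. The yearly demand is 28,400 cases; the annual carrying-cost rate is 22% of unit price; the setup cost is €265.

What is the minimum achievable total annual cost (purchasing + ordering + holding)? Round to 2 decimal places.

€4,330,223.79

H₁ = 22%×€152 = €33.4400;  H₂ = 22%×€150.83 = €33.1826
EOQ₁ = √(2×28,400×265/33.4400) = 670.91  (< 2,640, feasible at tier 1)
EOQ₂ = √(2×28,400×265/33.1826) = 673.51  (< 2,640 → use Q = 2,640 at tier-2 price)
TC(tier 1 (EOQ₁), Q≈670.9) = €4,339,235.22
TC(tier 2, Q≈2,640.0) = €4,330,223.79
Minimum at tier 2: €4,330,223.79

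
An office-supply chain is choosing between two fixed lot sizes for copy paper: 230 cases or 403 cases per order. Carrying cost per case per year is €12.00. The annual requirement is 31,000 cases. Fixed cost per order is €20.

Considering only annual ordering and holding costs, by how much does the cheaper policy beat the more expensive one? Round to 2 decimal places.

€119.19

For each Q, cost = (D/Q)·S + (Q/2)·H.
TC(230) = (31,000/230)×20 + (230/2)×12 = €4,075.65
TC(403) = (31,000/403)×20 + (403/2)×12 = €3,956.46
Cheaper: Q = 403.  Difference = €119.19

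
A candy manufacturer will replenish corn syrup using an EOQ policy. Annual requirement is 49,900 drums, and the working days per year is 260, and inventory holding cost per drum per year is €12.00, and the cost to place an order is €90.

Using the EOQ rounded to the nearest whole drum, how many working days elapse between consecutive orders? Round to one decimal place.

4.5 days

EOQ = √(2DS/H) = √(2 × 49,900 × 90 / 12)
    = √(748,500.00) ≈ 865.16 → Q = 865 drums
T = Q/D × 260 days = 865/49,900 × 260 = 4.507 days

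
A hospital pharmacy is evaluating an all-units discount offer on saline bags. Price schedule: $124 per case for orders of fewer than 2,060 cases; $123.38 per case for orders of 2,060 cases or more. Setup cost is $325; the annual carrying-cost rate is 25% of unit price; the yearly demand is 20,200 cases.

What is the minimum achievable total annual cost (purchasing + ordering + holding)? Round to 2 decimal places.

$2,524,974.98

H₁ = 25%×$124 = $31.0000;  H₂ = 25%×$123.38 = $30.8450
EOQ₁ = √(2×20,200×325/31.0000) = 650.81  (< 2,060, feasible at tier 1)
EOQ₂ = √(2×20,200×325/30.8450) = 652.44  (< 2,060 → use Q = 2,060 at tier-2 price)
TC(tier 1 (EOQ₁), Q≈650.8) = $2,524,974.98
TC(tier 2, Q≈2,060.0) = $2,527,233.24
Minimum at tier 1 (EOQ₁): $2,524,974.98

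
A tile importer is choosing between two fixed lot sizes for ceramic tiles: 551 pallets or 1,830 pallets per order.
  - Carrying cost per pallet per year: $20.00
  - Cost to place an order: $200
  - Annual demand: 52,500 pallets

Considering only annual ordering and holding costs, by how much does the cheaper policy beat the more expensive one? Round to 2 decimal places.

$528.56

Annual cost at Q: ordering D·S/Q plus holding Q·H/2.
TC(551) = (52,500/551)×200 + (551/2)×20 = $24,566.26
TC(1,830) = (52,500/1,830)×200 + (1,830/2)×20 = $24,037.70
Cheaper: Q = 1,830.  Difference = $528.56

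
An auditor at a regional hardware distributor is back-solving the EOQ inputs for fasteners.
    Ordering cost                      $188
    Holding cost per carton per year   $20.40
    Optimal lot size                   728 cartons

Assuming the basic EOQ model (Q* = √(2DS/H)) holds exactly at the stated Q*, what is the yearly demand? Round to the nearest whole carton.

28,754 cartons per year

From Q* = √(2DS/H) ⇒ Q*² = 2DS/H.
D = Q²H / (2S) = 728² × 20.4 / (2 × 188) = 28,754.45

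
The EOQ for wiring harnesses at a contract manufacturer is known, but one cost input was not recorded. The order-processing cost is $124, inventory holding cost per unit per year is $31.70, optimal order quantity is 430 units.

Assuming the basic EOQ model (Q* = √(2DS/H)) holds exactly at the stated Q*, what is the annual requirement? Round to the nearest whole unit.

Since Q* = (2DS/H)^½, squaring gives Q*²·H = 2DS.
D = Q²H / (2S) = 430² × 31.7 / (2 × 124) = 23,634.40

23,634 units per year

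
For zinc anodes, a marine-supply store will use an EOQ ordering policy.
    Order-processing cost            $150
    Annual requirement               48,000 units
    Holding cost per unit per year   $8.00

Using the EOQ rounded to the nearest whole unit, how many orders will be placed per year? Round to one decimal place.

35.8 orders per year

Optimal lot size Q* = (2 × 48,000 × $150 / $8)^½ ≈ 1,341.64 → Q = 1,342
Orders per year = D/Q = 48,000 / 1,342 = 35.768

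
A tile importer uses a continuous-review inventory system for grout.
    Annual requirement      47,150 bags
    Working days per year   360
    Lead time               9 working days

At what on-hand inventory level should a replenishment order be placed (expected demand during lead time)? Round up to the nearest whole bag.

Daily demand d = 47,150 / 360 = 130.972 bags/day
Demand during lead time = 130.972 × 9 = 1,178.75
Reorder point = 1,178.75 → round up

1,179 bags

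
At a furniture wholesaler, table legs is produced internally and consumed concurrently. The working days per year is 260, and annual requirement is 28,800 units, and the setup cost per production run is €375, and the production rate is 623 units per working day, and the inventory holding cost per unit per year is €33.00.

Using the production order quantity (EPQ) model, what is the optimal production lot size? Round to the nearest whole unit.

892 units

d = 28,800/260 = 110.7692 units/day;  effective holding cost H(1 − d/p) = 33·(1 − 110.7692/623) = 27.13261
Q* = √(2DS / H_eff) = √(2·28,800·375 / 27.13261) ≈ 892.24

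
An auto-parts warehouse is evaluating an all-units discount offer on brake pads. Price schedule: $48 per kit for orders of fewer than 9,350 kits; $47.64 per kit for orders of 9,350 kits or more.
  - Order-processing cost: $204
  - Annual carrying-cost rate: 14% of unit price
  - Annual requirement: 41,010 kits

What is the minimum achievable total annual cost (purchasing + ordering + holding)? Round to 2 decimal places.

$1,979,083.75

H₁ = 14%×$48 = $6.7200;  H₂ = 14%×$47.64 = $6.6696
EOQ₁ = √(2×41,010×204/6.7200) = 1,577.94  (< 9,350, feasible at tier 1)
EOQ₂ = √(2×41,010×204/6.6696) = 1,583.89  (< 9,350 → use Q = 9,350 at tier-2 price)
TC(tier 1 (EOQ₁), Q≈1,577.9) = $1,979,083.75
TC(tier 2, Q≈9,350.0) = $1,985,791.54
Minimum at tier 1 (EOQ₁): $1,979,083.75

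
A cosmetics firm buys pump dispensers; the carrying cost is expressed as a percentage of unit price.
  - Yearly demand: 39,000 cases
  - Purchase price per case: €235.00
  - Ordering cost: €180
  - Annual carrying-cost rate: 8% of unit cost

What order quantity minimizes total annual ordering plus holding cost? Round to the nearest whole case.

H = i·C = 0.08 × €235 = €18.8000 per case-year
Q* = √(2·D·S / H) = √(2·39,000·180 / 18.8) = √746,808.5 ≈ 864.18

864 cases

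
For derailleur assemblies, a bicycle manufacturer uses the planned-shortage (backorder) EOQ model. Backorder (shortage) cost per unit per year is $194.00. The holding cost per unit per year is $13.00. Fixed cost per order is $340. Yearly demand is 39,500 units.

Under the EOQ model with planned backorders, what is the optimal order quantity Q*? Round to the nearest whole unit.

Q* = √(2DS/H) · √((H + b)/b)
   = √(2 × 39,500 × 340 / 13) · √((13 + 194) / 194)
   = 1,437.412 × 1.0330 ≈ 1,484.79

1,485 units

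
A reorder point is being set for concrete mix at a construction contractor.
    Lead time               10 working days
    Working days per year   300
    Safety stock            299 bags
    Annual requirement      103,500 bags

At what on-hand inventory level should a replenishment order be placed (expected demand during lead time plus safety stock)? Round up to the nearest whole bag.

3,749 bags

Daily demand d = 103,500 / 300 = 345.000 bags/day
Demand during lead time = 345.000 × 10 = 3,450.00
Reorder point = 3,450.00 + 299 = 3,749.00 → round up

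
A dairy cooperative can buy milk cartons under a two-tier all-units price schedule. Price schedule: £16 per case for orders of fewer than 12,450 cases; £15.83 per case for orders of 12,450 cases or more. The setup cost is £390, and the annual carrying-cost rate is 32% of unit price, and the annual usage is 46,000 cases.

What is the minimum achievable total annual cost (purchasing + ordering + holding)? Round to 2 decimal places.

H₁ = 32%×£16 = £5.1200;  H₂ = 32%×£15.83 = £5.0656
EOQ₁ = √(2×46,000×390/5.1200) = 2,647.23  (< 12,450, feasible at tier 1)
EOQ₂ = √(2×46,000×390/5.0656) = 2,661.40  (< 12,450 → use Q = 12,450 at tier-2 price)
TC(tier 1 (EOQ₁), Q≈2,647.2) = £749,553.80
TC(tier 2, Q≈12,450.0) = £761,154.32
Minimum at tier 1 (EOQ₁): £749,553.80

£749,553.80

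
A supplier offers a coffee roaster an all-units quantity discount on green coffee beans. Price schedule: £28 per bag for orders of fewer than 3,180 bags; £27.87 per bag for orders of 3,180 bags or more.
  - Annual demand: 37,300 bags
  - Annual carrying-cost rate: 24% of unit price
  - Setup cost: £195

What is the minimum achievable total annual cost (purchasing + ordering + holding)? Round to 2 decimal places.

£1,052,473.46

H₁ = 24%×£28 = £6.7200;  H₂ = 24%×£27.87 = £6.6888
EOQ₁ = √(2×37,300×195/6.7200) = 1,471.30  (< 3,180, feasible at tier 1)
EOQ₂ = √(2×37,300×195/6.6888) = 1,474.73  (< 3,180 → use Q = 3,180 at tier-2 price)
TC(tier 1 (EOQ₁), Q≈1,471.3) = £1,054,287.16
TC(tier 2, Q≈3,180.0) = £1,052,473.46
Minimum at tier 2: £1,052,473.46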